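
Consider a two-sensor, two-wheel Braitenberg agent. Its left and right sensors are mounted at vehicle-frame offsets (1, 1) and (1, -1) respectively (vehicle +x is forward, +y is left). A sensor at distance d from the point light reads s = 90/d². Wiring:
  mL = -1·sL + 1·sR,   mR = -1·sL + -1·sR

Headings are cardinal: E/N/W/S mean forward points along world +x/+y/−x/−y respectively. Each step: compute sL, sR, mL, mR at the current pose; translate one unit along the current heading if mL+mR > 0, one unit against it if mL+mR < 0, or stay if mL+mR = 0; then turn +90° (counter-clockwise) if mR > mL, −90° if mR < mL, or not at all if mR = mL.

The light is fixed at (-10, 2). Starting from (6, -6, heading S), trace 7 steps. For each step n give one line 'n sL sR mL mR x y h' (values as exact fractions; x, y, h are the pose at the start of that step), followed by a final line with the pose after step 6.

0 9/37 5/17 32/629 -338/629 6 -6 S
1 90/289 10/29 280/8381 -5500/8381 6 -5 W
2 45/146 1/4 -17/292 -163/292 7 -5 N
3 90/373 2/9 -64/3357 -1556/3357 7 -6 E
4 9/37 5/17 32/629 -338/629 6 -6 S
5 90/289 10/29 280/8381 -5500/8381 6 -5 W
6 45/146 1/4 -17/292 -163/292 7 -5 N
final 7 -6 E

n=0: pose=(6,-6,S); sL=9/37, sR=5/17; mL=32/629, mR=-338/629; mL+mR=-18/37 → advance -1; mR−mL=-10/17 → turn -1·90°
n=1: pose=(6,-5,W); sL=90/289, sR=10/29; mL=280/8381, mR=-5500/8381; mL+mR=-180/289 → advance -1; mR−mL=-20/29 → turn -1·90°
n=2: pose=(7,-5,N); sL=45/146, sR=1/4; mL=-17/292, mR=-163/292; mL+mR=-45/73 → advance -1; mR−mL=-1/2 → turn -1·90°
n=3: pose=(7,-6,E); sL=90/373, sR=2/9; mL=-64/3357, mR=-1556/3357; mL+mR=-180/373 → advance -1; mR−mL=-4/9 → turn -1·90°
n=4: pose=(6,-6,S); sL=9/37, sR=5/17; mL=32/629, mR=-338/629; mL+mR=-18/37 → advance -1; mR−mL=-10/17 → turn -1·90°
n=5: pose=(6,-5,W); sL=90/289, sR=10/29; mL=280/8381, mR=-5500/8381; mL+mR=-180/289 → advance -1; mR−mL=-20/29 → turn -1·90°
n=6: pose=(7,-5,N); sL=45/146, sR=1/4; mL=-17/292, mR=-163/292; mL+mR=-45/73 → advance -1; mR−mL=-1/2 → turn -1·90°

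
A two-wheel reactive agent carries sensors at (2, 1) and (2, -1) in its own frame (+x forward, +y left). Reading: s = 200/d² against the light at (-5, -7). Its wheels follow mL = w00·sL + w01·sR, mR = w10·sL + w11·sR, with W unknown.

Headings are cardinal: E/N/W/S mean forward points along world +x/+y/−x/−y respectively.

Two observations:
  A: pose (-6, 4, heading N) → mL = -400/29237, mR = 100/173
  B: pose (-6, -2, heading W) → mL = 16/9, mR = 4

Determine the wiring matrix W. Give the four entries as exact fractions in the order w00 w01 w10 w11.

1/2 -1/2 1/2 0

obs A: pose=(-6,4,N) → sL=200/173, sR=200/169, mL=-400/29237, mR=100/173
obs B: pose=(-6,-2,W) → sL=8, sR=40/9, mL=16/9, mR=4
sensor matrix S = [[200/173, 200/169], [8, 40/9]]; det S = -1139200/263133
solve [mL_A; mL_B] = S·[w00; w01] and [mR_A; mR_B] = S·[w10; w11]:
  w00 = 1/2, w01 = -1/2, w10 = 1/2, w11 = 0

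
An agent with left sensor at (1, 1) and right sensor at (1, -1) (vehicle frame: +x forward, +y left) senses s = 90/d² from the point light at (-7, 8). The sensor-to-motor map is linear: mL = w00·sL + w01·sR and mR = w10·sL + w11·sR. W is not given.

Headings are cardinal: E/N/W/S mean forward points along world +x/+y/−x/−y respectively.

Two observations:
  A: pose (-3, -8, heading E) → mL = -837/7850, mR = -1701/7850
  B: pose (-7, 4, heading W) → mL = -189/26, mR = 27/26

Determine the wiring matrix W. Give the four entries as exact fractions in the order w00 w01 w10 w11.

1/2 -1 -1 1/2

obs A: pose=(-3,-8,E) → sL=9/25, sR=45/157, mL=-837/7850, mR=-1701/7850
obs B: pose=(-7,4,W) → sL=45/13, sR=9, mL=-189/26, mR=27/26
sensor matrix S = [[9/25, 45/157], [45/13, 9]]; det S = 114696/51025
solve [mL_A; mL_B] = S·[w00; w01] and [mR_A; mR_B] = S·[w10; w11]:
  w00 = 1/2, w01 = -1, w10 = -1, w11 = 1/2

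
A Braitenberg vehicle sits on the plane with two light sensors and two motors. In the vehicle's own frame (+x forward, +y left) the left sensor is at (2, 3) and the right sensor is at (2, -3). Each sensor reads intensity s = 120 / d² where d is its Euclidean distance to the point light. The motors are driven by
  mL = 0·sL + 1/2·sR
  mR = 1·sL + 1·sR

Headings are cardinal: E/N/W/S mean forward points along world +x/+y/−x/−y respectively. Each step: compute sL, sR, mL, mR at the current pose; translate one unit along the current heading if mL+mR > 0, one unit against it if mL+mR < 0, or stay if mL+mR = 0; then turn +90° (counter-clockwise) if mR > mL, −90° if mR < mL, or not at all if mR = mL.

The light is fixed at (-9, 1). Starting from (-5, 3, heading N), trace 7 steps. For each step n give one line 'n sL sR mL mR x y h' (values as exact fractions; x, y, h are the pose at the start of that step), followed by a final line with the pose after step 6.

n=0: pose=(-5,3,N); sL=120/17, sR=24/13; mL=12/13, mR=1968/221; mL+mR=2172/221 → advance +1; mR−mL=1764/221 → turn +1·90°
n=1: pose=(-5,4,W); sL=30, sR=3; mL=3/2, mR=33; mL+mR=69/2 → advance +1; mR−mL=63/2 → turn +1·90°
n=2: pose=(-6,4,S); sL=120/37, sR=120; mL=60, mR=4560/37; mL+mR=6780/37 → advance +1; mR−mL=2340/37 → turn +1·90°
n=3: pose=(-6,3,E); sL=12/5, sR=60/13; mL=30/13, mR=456/65; mL+mR=606/65 → advance +1; mR−mL=306/65 → turn +1·90°
n=4: pose=(-5,3,N); sL=120/17, sR=24/13; mL=12/13, mR=1968/221; mL+mR=2172/221 → advance +1; mR−mL=1764/221 → turn +1·90°
n=5: pose=(-5,4,W); sL=30, sR=3; mL=3/2, mR=33; mL+mR=69/2 → advance +1; mR−mL=63/2 → turn +1·90°
n=6: pose=(-6,4,S); sL=120/37, sR=120; mL=60, mR=4560/37; mL+mR=6780/37 → advance +1; mR−mL=2340/37 → turn +1·90°

0 120/17 24/13 12/13 1968/221 -5 3 N
1 30 3 3/2 33 -5 4 W
2 120/37 120 60 4560/37 -6 4 S
3 12/5 60/13 30/13 456/65 -6 3 E
4 120/17 24/13 12/13 1968/221 -5 3 N
5 30 3 3/2 33 -5 4 W
6 120/37 120 60 4560/37 -6 4 S
final -6 3 E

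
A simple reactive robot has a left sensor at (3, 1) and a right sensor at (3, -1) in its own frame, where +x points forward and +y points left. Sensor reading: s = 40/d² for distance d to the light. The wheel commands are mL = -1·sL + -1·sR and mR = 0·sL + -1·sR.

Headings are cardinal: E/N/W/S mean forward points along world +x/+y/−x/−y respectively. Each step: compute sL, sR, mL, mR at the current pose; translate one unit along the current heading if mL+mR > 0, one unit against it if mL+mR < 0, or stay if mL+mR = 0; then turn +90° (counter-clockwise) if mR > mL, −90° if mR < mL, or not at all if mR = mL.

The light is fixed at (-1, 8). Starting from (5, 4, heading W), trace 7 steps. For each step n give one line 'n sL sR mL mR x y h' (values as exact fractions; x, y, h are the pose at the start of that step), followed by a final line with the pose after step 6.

0 20/17 20/9 -520/153 -20/9 5 4 W
1 40/113 8/17 -1584/1921 -8/17 6 4 S
2 5/13 10/29 -275/377 -10/29 6 5 E
3 8/5 40/49 -592/245 -40/49 5 5 N
4 20/17 20/9 -520/153 -20/9 5 4 W
5 40/113 8/17 -1584/1921 -8/17 6 4 S
6 5/13 10/29 -275/377 -10/29 6 5 E
final 5 5 N

n=0: pose=(5,4,W); sL=20/17, sR=20/9; mL=-520/153, mR=-20/9; mL+mR=-860/153 → advance -1; mR−mL=20/17 → turn +1·90°
n=1: pose=(6,4,S); sL=40/113, sR=8/17; mL=-1584/1921, mR=-8/17; mL+mR=-2488/1921 → advance -1; mR−mL=40/113 → turn +1·90°
n=2: pose=(6,5,E); sL=5/13, sR=10/29; mL=-275/377, mR=-10/29; mL+mR=-405/377 → advance -1; mR−mL=5/13 → turn +1·90°
n=3: pose=(5,5,N); sL=8/5, sR=40/49; mL=-592/245, mR=-40/49; mL+mR=-792/245 → advance -1; mR−mL=8/5 → turn +1·90°
n=4: pose=(5,4,W); sL=20/17, sR=20/9; mL=-520/153, mR=-20/9; mL+mR=-860/153 → advance -1; mR−mL=20/17 → turn +1·90°
n=5: pose=(6,4,S); sL=40/113, sR=8/17; mL=-1584/1921, mR=-8/17; mL+mR=-2488/1921 → advance -1; mR−mL=40/113 → turn +1·90°
n=6: pose=(6,5,E); sL=5/13, sR=10/29; mL=-275/377, mR=-10/29; mL+mR=-405/377 → advance -1; mR−mL=5/13 → turn +1·90°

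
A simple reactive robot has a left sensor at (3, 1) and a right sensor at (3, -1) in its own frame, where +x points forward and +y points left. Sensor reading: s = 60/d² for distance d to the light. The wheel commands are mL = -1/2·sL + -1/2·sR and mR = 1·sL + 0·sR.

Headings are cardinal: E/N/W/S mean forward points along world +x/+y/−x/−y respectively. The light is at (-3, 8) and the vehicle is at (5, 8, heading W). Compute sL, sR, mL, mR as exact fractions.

left sensor world pos  = (2, 7); dL² = 26
right sensor world pos = (2, 9); dR² = 26
sL = 60/26 = 30/13
sR = 60/26 = 30/13
mL = -1/2·sL + -1/2·sR = -30/13
mR = 1·sL + 0·sR = 30/13

30/13 30/13 -30/13 30/13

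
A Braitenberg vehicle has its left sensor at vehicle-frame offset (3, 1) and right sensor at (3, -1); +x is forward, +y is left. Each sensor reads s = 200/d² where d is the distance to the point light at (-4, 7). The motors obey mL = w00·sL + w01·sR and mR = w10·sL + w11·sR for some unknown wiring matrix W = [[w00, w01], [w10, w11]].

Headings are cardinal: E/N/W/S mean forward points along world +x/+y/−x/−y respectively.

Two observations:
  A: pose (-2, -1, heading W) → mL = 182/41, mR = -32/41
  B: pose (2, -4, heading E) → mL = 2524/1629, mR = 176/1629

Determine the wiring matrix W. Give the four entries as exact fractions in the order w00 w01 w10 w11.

obs A: pose=(-2,-1,W) → sL=100/41, sR=4, mL=182/41, mR=-32/41
obs B: pose=(2,-4,E) → sL=200/181, sR=8/9, mL=2524/1629, mR=176/1629
sensor matrix S = [[100/41, 4], [200/181, 8/9]]; det S = -150400/66789
solve [mL_A; mL_B] = S·[w00; w01] and [mR_A; mR_B] = S·[w10; w11]:
  w00 = 1, w01 = 1/2, w10 = 1/2, w11 = -1/2

1 1/2 1/2 -1/2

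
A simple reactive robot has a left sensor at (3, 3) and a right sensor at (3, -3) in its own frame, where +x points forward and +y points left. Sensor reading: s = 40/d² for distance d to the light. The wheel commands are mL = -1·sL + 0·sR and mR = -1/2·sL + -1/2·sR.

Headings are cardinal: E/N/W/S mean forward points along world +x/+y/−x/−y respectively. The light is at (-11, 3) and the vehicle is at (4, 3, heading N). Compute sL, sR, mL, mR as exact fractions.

left sensor world pos  = (1, 6); dL² = 153
right sensor world pos = (7, 6); dR² = 333
sL = 40/153 = 40/153
sR = 40/333 = 40/333
mL = -1·sL + 0·sR = -40/153
mR = -1/2·sL + -1/2·sR = -120/629

40/153 40/333 -40/153 -120/629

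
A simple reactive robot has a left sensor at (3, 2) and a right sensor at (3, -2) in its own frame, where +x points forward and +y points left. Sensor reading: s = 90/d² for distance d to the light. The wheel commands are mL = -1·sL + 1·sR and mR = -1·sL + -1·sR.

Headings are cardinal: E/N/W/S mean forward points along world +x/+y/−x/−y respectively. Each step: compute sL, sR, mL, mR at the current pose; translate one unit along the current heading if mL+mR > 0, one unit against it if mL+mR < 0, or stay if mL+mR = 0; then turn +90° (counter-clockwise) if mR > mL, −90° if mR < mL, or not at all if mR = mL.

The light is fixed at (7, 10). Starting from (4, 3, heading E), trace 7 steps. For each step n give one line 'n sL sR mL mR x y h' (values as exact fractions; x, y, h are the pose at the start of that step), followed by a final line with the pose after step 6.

0 18/5 10/9 -112/45 -212/45 4 3 E
1 45/52 45/68 -45/221 -675/442 3 3 S
2 90/113 18/13 864/1469 -3204/1469 3 4 W
3 45/17 9 108/17 -198/17 4 4 N
4 18/5 10/9 -112/45 -212/45 4 3 E
5 45/52 45/68 -45/221 -675/442 3 3 S
6 90/113 18/13 864/1469 -3204/1469 3 4 W
final 4 4 N

n=0: pose=(4,3,E); sL=18/5, sR=10/9; mL=-112/45, mR=-212/45; mL+mR=-36/5 → advance -1; mR−mL=-20/9 → turn -1·90°
n=1: pose=(3,3,S); sL=45/52, sR=45/68; mL=-45/221, mR=-675/442; mL+mR=-45/26 → advance -1; mR−mL=-45/34 → turn -1·90°
n=2: pose=(3,4,W); sL=90/113, sR=18/13; mL=864/1469, mR=-3204/1469; mL+mR=-180/113 → advance -1; mR−mL=-36/13 → turn -1·90°
n=3: pose=(4,4,N); sL=45/17, sR=9; mL=108/17, mR=-198/17; mL+mR=-90/17 → advance -1; mR−mL=-18 → turn -1·90°
n=4: pose=(4,3,E); sL=18/5, sR=10/9; mL=-112/45, mR=-212/45; mL+mR=-36/5 → advance -1; mR−mL=-20/9 → turn -1·90°
n=5: pose=(3,3,S); sL=45/52, sR=45/68; mL=-45/221, mR=-675/442; mL+mR=-45/26 → advance -1; mR−mL=-45/34 → turn -1·90°
n=6: pose=(3,4,W); sL=90/113, sR=18/13; mL=864/1469, mR=-3204/1469; mL+mR=-180/113 → advance -1; mR−mL=-36/13 → turn -1·90°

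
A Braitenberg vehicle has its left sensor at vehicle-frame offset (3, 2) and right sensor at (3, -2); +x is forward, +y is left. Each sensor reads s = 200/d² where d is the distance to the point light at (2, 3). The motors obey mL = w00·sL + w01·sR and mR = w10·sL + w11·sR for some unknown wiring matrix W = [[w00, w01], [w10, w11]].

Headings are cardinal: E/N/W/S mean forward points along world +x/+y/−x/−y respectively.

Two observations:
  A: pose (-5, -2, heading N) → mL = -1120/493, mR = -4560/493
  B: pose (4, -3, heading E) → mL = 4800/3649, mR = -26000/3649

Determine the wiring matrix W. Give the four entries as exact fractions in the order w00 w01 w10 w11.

1/2 -1/2 -1 -1

obs A: pose=(-5,-2,N) → sL=40/17, sR=200/29, mL=-1120/493, mR=-4560/493
obs B: pose=(4,-3,E) → sL=200/41, sR=200/89, mL=4800/3649, mR=-26000/3649
sensor matrix S = [[40/17, 200/29], [200/41, 200/89]]; det S = -51008000/1798957
solve [mL_A; mL_B] = S·[w00; w01] and [mR_A; mR_B] = S·[w10; w11]:
  w00 = 1/2, w01 = -1/2, w10 = -1, w11 = -1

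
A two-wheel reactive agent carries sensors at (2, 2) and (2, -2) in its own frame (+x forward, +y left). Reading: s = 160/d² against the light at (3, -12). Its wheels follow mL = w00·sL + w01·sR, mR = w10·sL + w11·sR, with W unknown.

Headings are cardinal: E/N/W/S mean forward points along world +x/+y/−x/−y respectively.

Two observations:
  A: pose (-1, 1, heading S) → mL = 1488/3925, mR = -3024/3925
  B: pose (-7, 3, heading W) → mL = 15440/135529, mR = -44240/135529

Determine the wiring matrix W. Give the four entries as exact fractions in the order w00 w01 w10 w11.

obs A: pose=(-1,1,S) → sL=32/25, sR=160/157, mL=1488/3925, mR=-3024/3925
obs B: pose=(-7,3,W) → sL=160/313, sR=160/433, mL=15440/135529, mR=-44240/135529
sensor matrix S = [[32/25, 160/157], [160/313, 160/433]]; det S = -5103616/106390265
solve [mL_A; mL_B] = S·[w00; w01] and [mR_A; mR_B] = S·[w10; w11]:
  w00 = -1/2, w01 = 1, w10 = -1, w11 = 1/2

-1/2 1 -1 1/2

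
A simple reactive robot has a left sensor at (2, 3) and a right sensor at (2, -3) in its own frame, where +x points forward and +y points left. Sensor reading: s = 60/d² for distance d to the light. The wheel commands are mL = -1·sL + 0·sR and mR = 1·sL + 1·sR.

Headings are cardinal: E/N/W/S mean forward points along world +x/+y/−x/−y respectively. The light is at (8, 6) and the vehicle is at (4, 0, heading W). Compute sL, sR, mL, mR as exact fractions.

20/39 4/3 -20/39 24/13

left sensor world pos  = (2, -3); dL² = 117
right sensor world pos = (2, 3); dR² = 45
sL = 60/117 = 20/39
sR = 60/45 = 4/3
mL = -1·sL + 0·sR = -20/39
mR = 1·sL + 1·sR = 24/13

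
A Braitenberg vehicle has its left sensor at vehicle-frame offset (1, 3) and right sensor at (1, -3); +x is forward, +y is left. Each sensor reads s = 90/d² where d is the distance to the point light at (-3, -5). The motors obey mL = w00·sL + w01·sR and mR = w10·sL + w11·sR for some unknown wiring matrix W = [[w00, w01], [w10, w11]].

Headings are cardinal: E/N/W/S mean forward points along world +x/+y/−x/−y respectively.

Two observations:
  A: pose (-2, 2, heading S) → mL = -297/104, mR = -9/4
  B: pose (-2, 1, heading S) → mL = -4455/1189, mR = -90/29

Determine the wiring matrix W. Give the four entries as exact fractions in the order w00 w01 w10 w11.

-1 -1/2 0 -1

obs A: pose=(-2,2,S) → sL=45/26, sR=9/4, mL=-297/104, mR=-9/4
obs B: pose=(-2,1,S) → sL=90/41, sR=90/29, mL=-4455/1189, mR=-90/29
sensor matrix S = [[45/26, 9/4], [90/41, 90/29]]; det S = 13365/30914
solve [mL_A; mL_B] = S·[w00; w01] and [mR_A; mR_B] = S·[w10; w11]:
  w00 = -1, w01 = -1/2, w10 = 0, w11 = -1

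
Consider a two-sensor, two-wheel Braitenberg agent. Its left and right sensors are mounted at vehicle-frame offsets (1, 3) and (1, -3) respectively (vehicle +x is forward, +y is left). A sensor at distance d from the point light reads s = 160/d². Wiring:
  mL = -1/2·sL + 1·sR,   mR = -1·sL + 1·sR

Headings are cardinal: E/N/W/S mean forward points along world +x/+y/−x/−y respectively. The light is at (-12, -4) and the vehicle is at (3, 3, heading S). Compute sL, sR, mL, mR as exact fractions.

4/9 8/9 2/3 4/9

left sensor world pos  = (6, 2); dL² = 360
right sensor world pos = (0, 2); dR² = 180
sL = 160/360 = 4/9
sR = 160/180 = 8/9
mL = -1/2·sL + 1·sR = 2/3
mR = -1·sL + 1·sR = 4/9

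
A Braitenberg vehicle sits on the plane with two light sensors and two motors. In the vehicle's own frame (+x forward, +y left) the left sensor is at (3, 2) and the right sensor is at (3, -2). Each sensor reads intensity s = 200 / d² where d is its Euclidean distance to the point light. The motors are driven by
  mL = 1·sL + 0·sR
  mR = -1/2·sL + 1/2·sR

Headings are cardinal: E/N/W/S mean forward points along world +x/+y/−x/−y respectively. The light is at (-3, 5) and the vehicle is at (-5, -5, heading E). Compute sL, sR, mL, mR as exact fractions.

40/13 40/29 40/13 -320/377

left sensor world pos  = (-2, -3); dL² = 65
right sensor world pos = (-2, -7); dR² = 145
sL = 200/65 = 40/13
sR = 200/145 = 40/29
mL = 1·sL + 0·sR = 40/13
mR = -1/2·sL + 1/2·sR = -320/377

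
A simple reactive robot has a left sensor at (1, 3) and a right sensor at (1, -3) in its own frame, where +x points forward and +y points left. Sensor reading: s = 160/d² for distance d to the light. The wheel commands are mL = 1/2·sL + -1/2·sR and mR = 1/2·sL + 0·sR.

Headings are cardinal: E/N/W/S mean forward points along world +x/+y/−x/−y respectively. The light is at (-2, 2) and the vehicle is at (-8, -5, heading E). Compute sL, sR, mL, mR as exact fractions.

160/41 32/25 1344/1025 80/41

left sensor world pos  = (-7, -2); dL² = 41
right sensor world pos = (-7, -8); dR² = 125
sL = 160/41 = 160/41
sR = 160/125 = 32/25
mL = 1/2·sL + -1/2·sR = 1344/1025
mR = 1/2·sL + 0·sR = 80/41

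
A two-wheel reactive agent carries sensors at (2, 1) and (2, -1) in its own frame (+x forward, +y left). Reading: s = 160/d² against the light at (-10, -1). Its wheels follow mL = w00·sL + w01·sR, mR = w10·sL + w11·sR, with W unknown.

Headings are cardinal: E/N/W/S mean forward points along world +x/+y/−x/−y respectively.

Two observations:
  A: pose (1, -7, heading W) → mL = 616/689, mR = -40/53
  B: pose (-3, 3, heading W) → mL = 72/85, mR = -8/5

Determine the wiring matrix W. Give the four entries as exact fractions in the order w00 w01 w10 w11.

obs A: pose=(1,-7,W) → sL=16/13, sR=80/53, mL=616/689, mR=-40/53
obs B: pose=(-3,3,W) → sL=80/17, sR=16/5, mL=72/85, mR=-8/5
sensor matrix S = [[16/13, 80/53], [80/17, 16/5]]; det S = -185344/58565
solve [mL_A; mL_B] = S·[w00; w01] and [mR_A; mR_B] = S·[w10; w11]:
  w00 = -1/2, w01 = 1, w10 = 0, w11 = -1/2

-1/2 1 0 -1/2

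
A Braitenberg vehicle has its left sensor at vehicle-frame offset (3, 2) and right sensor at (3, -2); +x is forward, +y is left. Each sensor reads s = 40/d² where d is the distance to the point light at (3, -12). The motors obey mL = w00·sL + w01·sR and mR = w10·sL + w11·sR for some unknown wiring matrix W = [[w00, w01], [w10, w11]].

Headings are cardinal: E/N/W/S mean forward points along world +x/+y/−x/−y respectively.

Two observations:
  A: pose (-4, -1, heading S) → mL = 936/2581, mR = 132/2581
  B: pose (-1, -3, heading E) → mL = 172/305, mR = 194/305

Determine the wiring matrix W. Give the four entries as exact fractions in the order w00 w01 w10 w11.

1/2 1/2 -1/2 1

obs A: pose=(-4,-1,S) → sL=40/89, sR=8/29, mL=936/2581, mR=132/2581
obs B: pose=(-1,-3,E) → sL=20/61, sR=4/5, mL=172/305, mR=194/305
sensor matrix S = [[40/89, 8/29], [20/61, 4/5]]; det S = 42368/157441
solve [mL_A; mL_B] = S·[w00; w01] and [mR_A; mR_B] = S·[w10; w11]:
  w00 = 1/2, w01 = 1/2, w10 = -1/2, w11 = 1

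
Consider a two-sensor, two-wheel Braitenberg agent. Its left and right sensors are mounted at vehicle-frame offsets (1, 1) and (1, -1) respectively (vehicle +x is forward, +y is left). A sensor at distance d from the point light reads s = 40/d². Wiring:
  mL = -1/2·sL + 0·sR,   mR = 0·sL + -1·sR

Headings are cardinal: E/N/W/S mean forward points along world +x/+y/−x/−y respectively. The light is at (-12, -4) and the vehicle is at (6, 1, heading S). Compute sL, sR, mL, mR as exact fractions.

40/377 8/61 -20/377 -8/61

left sensor world pos  = (7, 0); dL² = 377
right sensor world pos = (5, 0); dR² = 305
sL = 40/377 = 40/377
sR = 40/305 = 8/61
mL = -1/2·sL + 0·sR = -20/377
mR = 0·sL + -1·sR = -8/61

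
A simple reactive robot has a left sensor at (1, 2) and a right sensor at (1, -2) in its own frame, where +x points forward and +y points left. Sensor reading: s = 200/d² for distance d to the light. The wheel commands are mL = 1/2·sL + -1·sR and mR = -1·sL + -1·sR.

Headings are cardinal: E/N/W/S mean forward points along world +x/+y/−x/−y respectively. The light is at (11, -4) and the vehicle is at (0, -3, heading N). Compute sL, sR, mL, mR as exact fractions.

left sensor world pos  = (-2, -2); dL² = 173
right sensor world pos = (2, -2); dR² = 85
sL = 200/173 = 200/173
sR = 200/85 = 40/17
mL = 1/2·sL + -1·sR = -5220/2941
mR = -1·sL + -1·sR = -10320/2941

200/173 40/17 -5220/2941 -10320/2941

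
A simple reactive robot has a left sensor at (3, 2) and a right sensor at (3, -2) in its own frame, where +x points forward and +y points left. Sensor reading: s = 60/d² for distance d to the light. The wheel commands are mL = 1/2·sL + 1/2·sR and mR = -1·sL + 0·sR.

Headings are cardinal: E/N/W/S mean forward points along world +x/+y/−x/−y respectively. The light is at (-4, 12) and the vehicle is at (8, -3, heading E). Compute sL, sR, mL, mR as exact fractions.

left sensor world pos  = (11, -1); dL² = 394
right sensor world pos = (11, -5); dR² = 514
sL = 60/394 = 30/197
sR = 60/514 = 30/257
mL = 1/2·sL + 1/2·sR = 6810/50629
mR = -1·sL + 0·sR = -30/197

30/197 30/257 6810/50629 -30/197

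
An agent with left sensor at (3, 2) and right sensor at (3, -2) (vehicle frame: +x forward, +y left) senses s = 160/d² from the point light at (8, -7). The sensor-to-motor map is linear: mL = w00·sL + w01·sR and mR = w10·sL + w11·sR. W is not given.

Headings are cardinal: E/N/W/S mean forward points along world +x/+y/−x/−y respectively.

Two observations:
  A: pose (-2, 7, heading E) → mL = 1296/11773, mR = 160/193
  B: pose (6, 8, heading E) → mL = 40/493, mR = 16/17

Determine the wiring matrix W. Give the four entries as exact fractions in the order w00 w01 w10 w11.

obs A: pose=(-2,7,E) → sL=32/61, sR=160/193, mL=1296/11773, mR=160/193
obs B: pose=(6,8,E) → sL=16/29, sR=16/17, mL=40/493, mR=16/17
sensor matrix S = [[32/61, 160/193], [16/29, 16/17]]; det S = 210944/5804089
solve [mL_A; mL_B] = S·[w00; w01] and [mR_A; mR_B] = S·[w10; w11]:
  w00 = 1, w01 = -1/2, w10 = 0, w11 = 1

1 -1/2 0 1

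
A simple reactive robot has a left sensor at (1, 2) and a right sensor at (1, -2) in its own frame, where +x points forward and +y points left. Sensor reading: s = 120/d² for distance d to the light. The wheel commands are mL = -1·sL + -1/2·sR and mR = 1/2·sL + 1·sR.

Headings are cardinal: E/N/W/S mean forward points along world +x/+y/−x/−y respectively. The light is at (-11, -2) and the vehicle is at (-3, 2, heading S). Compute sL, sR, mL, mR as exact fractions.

120/109 8/3 -796/327 1052/327

left sensor world pos  = (-1, 1); dL² = 109
right sensor world pos = (-5, 1); dR² = 45
sL = 120/109 = 120/109
sR = 120/45 = 8/3
mL = -1·sL + -1/2·sR = -796/327
mR = 1/2·sL + 1·sR = 1052/327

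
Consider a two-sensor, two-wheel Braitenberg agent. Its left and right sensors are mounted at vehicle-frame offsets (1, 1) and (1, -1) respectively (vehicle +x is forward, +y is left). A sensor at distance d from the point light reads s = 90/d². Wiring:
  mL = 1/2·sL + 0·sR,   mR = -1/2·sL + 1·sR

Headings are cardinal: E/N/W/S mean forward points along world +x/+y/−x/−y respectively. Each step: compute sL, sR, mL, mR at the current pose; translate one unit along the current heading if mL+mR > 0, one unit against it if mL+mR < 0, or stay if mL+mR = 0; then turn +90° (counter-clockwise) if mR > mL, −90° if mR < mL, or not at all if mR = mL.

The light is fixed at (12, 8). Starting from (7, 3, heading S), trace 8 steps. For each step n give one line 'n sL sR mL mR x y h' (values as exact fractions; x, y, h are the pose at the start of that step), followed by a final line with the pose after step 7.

0 45/26 5/4 45/52 5/13 7 3 S
1 18/17 90/61 9/17 981/1037 7 2 W
2 45/37 45/49 45/74 1125/3626 6 2 S
3 90/113 18/17 45/113 1269/1921 6 1 W
4 9/10 45/64 9/20 81/320 5 1 S
5 18/29 90/113 9/29 1593/3277 5 0 W
6 9/13 5/9 9/26 49/234 4 0 S
7 90/181 18/29 45/181 1953/5249 4 -1 W
final 3 -1 S

n=0: pose=(7,3,S); sL=45/26, sR=5/4; mL=45/52, mR=5/13; mL+mR=5/4 → advance +1; mR−mL=-25/52 → turn -1·90°
n=1: pose=(7,2,W); sL=18/17, sR=90/61; mL=9/17, mR=981/1037; mL+mR=90/61 → advance +1; mR−mL=432/1037 → turn +1·90°
n=2: pose=(6,2,S); sL=45/37, sR=45/49; mL=45/74, mR=1125/3626; mL+mR=45/49 → advance +1; mR−mL=-540/1813 → turn -1·90°
n=3: pose=(6,1,W); sL=90/113, sR=18/17; mL=45/113, mR=1269/1921; mL+mR=18/17 → advance +1; mR−mL=504/1921 → turn +1·90°
n=4: pose=(5,1,S); sL=9/10, sR=45/64; mL=9/20, mR=81/320; mL+mR=45/64 → advance +1; mR−mL=-63/320 → turn -1·90°
n=5: pose=(5,0,W); sL=18/29, sR=90/113; mL=9/29, mR=1593/3277; mL+mR=90/113 → advance +1; mR−mL=576/3277 → turn +1·90°
n=6: pose=(4,0,S); sL=9/13, sR=5/9; mL=9/26, mR=49/234; mL+mR=5/9 → advance +1; mR−mL=-16/117 → turn -1·90°
n=7: pose=(4,-1,W); sL=90/181, sR=18/29; mL=45/181, mR=1953/5249; mL+mR=18/29 → advance +1; mR−mL=648/5249 → turn +1·90°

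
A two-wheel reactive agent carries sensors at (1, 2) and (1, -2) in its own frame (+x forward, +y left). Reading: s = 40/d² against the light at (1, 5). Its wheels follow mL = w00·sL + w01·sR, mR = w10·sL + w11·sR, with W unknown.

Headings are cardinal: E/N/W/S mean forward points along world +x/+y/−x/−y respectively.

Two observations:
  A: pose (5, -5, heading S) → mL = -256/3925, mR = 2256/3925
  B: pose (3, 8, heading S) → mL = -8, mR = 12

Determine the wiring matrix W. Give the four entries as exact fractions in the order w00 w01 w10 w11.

1 -1 1 1

obs A: pose=(5,-5,S) → sL=40/157, sR=8/25, mL=-256/3925, mR=2256/3925
obs B: pose=(3,8,S) → sL=2, sR=10, mL=-8, mR=12
sensor matrix S = [[40/157, 8/25], [2, 10]]; det S = 7488/3925
solve [mL_A; mL_B] = S·[w00; w01] and [mR_A; mR_B] = S·[w10; w11]:
  w00 = 1, w01 = -1, w10 = 1, w11 = 1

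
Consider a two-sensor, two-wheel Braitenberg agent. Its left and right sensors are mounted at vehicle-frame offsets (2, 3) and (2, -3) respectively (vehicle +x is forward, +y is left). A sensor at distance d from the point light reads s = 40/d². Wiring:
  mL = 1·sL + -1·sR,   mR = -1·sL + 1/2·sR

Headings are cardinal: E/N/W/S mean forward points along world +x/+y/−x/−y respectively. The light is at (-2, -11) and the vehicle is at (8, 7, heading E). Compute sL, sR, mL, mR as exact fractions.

left sensor world pos  = (10, 10); dL² = 585
right sensor world pos = (10, 4); dR² = 369
sL = 40/585 = 8/117
sR = 40/369 = 40/369
mL = 1·sL + -1·sR = -64/1599
mR = -1·sL + 1/2·sR = -68/4797

8/117 40/369 -64/1599 -68/4797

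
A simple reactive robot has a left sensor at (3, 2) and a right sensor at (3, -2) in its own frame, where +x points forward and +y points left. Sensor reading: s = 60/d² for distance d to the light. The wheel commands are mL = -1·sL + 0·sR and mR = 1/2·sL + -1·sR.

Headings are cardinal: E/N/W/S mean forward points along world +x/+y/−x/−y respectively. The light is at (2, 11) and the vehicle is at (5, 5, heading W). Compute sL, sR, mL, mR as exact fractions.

left sensor world pos  = (2, 3); dL² = 64
right sensor world pos = (2, 7); dR² = 16
sL = 60/64 = 15/16
sR = 60/16 = 15/4
mL = -1·sL + 0·sR = -15/16
mR = 1/2·sL + -1·sR = -105/32

15/16 15/4 -15/16 -105/32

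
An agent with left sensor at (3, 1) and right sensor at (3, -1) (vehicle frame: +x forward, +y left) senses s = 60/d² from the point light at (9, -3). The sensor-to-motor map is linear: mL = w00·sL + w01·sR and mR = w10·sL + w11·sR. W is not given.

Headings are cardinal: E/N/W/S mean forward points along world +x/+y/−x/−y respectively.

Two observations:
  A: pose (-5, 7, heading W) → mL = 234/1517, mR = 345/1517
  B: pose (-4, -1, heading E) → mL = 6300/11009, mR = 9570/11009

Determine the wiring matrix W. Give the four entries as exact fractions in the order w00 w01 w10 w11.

obs A: pose=(-5,7,W) → sL=6/37, sR=6/41, mL=234/1517, mR=345/1517
obs B: pose=(-4,-1,E) → sL=60/109, sR=60/101, mL=6300/11009, mR=9570/11009
sensor matrix S = [[6/37, 6/41], [60/109, 60/101]]; det S = 263520/16700653
solve [mL_A; mL_B] = S·[w00; w01] and [mR_A; mR_B] = S·[w10; w11]:
  w00 = 1/2, w01 = 1/2, w10 = 1/2, w11 = 1

1/2 1/2 1/2 1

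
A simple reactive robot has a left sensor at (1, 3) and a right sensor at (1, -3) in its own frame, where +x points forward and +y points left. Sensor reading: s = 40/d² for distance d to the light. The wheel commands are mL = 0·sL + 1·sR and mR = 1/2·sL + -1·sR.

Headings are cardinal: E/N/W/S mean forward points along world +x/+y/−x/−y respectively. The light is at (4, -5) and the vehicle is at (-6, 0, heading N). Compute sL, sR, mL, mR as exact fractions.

8/41 8/17 8/17 -260/697

left sensor world pos  = (-9, 1); dL² = 205
right sensor world pos = (-3, 1); dR² = 85
sL = 40/205 = 8/41
sR = 40/85 = 8/17
mL = 0·sL + 1·sR = 8/17
mR = 1/2·sL + -1·sR = -260/697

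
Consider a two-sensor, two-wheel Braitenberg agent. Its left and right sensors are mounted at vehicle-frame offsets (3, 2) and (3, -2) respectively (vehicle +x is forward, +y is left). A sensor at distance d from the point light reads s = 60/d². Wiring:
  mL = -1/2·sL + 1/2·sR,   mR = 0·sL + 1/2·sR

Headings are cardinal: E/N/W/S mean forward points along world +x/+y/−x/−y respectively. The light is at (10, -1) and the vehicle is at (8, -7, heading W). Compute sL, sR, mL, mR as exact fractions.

left sensor world pos  = (5, -9); dL² = 89
right sensor world pos = (5, -5); dR² = 41
sL = 60/89 = 60/89
sR = 60/41 = 60/41
mL = -1/2·sL + 1/2·sR = 1440/3649
mR = 0·sL + 1/2·sR = 30/41

60/89 60/41 1440/3649 30/41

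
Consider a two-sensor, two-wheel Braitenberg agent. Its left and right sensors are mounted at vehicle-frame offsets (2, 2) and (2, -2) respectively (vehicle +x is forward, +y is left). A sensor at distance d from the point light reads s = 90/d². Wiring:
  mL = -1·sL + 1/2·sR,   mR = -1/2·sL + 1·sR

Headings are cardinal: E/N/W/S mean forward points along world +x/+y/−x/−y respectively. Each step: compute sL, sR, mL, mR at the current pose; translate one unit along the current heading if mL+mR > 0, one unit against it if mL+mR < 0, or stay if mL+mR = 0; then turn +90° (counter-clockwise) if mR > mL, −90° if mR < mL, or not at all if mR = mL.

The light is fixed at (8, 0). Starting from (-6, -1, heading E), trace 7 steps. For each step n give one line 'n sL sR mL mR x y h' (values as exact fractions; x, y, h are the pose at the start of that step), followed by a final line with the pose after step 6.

n=0: pose=(-6,-1,E); sL=18/29, sR=10/17; mL=-161/493, mR=137/493; mL+mR=-24/493 → advance -1; mR−mL=298/493 → turn +1·90°
n=1: pose=(-7,-1,N); sL=9/29, sR=9/17; mL=-45/986, mR=369/986; mL+mR=162/493 → advance +1; mR−mL=207/493 → turn +1·90°
n=2: pose=(-7,0,W); sL=90/293, sR=90/293; mL=-45/293, mR=45/293; mL+mR=0 → advance +0; mR−mL=90/293 → turn +1·90°
n=3: pose=(-7,0,S); sL=90/173, sR=90/293; mL=-18585/50689, mR=2385/50689; mL+mR=-16200/50689 → advance -1; mR−mL=20970/50689 → turn +1·90°
n=4: pose=(-7,1,E); sL=45/89, sR=9/17; mL=-729/3026, mR=837/3026; mL+mR=54/1513 → advance +1; mR−mL=783/1513 → turn +1·90°
n=5: pose=(-6,1,N); sL=18/53, sR=10/17; mL=-41/901, mR=377/901; mL+mR=336/901 → advance +1; mR−mL=418/901 → turn +1·90°
n=6: pose=(-6,2,W); sL=45/128, sR=45/136; mL=-405/2176, mR=675/4352; mL+mR=-135/4352 → advance -1; mR−mL=1485/4352 → turn +1·90°

0 18/29 10/17 -161/493 137/493 -6 -1 E
1 9/29 9/17 -45/986 369/986 -7 -1 N
2 90/293 90/293 -45/293 45/293 -7 0 W
3 90/173 90/293 -18585/50689 2385/50689 -7 0 S
4 45/89 9/17 -729/3026 837/3026 -7 1 E
5 18/53 10/17 -41/901 377/901 -6 1 N
6 45/128 45/136 -405/2176 675/4352 -6 2 W
final -5 2 S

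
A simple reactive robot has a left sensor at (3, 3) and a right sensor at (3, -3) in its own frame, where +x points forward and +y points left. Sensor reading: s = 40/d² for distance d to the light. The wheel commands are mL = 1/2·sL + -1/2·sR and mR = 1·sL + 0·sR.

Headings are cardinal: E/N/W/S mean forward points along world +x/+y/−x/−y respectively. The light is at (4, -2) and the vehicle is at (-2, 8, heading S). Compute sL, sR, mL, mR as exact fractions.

20/29 4/13 72/377 20/29

left sensor world pos  = (1, 5); dL² = 58
right sensor world pos = (-5, 5); dR² = 130
sL = 40/58 = 20/29
sR = 40/130 = 4/13
mL = 1/2·sL + -1/2·sR = 72/377
mR = 1·sL + 0·sR = 20/29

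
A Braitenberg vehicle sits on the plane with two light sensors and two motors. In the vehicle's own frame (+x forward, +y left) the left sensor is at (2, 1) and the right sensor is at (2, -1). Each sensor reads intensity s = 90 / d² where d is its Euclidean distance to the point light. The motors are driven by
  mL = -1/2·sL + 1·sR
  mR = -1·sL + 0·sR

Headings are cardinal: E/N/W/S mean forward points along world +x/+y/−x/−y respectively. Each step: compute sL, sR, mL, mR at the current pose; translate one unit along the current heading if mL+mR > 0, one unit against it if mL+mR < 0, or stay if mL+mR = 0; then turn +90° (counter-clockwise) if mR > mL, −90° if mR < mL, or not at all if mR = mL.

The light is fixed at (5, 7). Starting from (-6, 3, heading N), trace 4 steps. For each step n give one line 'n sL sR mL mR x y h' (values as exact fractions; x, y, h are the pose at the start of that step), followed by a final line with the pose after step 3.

n=0: pose=(-6,3,N); sL=45/74, sR=45/52; mL=270/481, mR=-45/74; mL+mR=-45/962 → advance -1; mR−mL=-1125/962 → turn -1·90°
n=1: pose=(-6,2,E); sL=90/97, sR=10/13; mL=385/1261, mR=-90/97; mL+mR=-785/1261 → advance -1; mR−mL=-1555/1261 → turn -1·90°
n=2: pose=(-7,2,S); sL=9/17, sR=45/109; mL=549/3706, mR=-9/17; mL+mR=-1413/3706 → advance -1; mR−mL=-2511/3706 → turn -1·90°
n=3: pose=(-7,3,W); sL=90/221, sR=18/41; mL=2133/9061, mR=-90/221; mL+mR=-1557/9061 → advance -1; mR−mL=-5823/9061 → turn -1·90°

0 45/74 45/52 270/481 -45/74 -6 3 N
1 90/97 10/13 385/1261 -90/97 -6 2 E
2 9/17 45/109 549/3706 -9/17 -7 2 S
3 90/221 18/41 2133/9061 -90/221 -7 3 W
final -6 3 N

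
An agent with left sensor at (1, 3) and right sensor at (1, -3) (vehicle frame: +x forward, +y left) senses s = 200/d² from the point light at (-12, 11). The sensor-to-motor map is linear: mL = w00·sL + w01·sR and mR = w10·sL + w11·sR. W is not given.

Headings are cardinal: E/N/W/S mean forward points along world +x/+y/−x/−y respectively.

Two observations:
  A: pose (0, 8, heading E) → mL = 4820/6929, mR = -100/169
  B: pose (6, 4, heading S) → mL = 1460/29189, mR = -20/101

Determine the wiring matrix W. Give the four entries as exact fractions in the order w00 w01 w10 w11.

obs A: pose=(0,8,E) → sL=200/169, sR=40/41, mL=4820/6929, mR=-100/169
obs B: pose=(6,4,S) → sL=40/101, sR=200/289, mL=1460/29189, mR=-20/101
sensor matrix S = [[200/169, 40/41], [40/101, 200/289]]; det S = 87494400/202250581
solve [mL_A; mL_B] = S·[w00; w01] and [mR_A; mR_B] = S·[w10; w11]:
  w00 = 1, w01 = -1/2, w10 = -1/2, w11 = 0

1 -1/2 -1/2 0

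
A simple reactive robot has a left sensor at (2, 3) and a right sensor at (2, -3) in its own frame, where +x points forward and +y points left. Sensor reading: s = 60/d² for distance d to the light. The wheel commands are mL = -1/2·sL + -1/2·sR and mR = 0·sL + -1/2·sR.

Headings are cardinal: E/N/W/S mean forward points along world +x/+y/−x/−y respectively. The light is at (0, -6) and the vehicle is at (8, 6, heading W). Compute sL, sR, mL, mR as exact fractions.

left sensor world pos  = (6, 3); dL² = 117
right sensor world pos = (6, 9); dR² = 261
sL = 60/117 = 20/39
sR = 60/261 = 20/87
mL = -1/2·sL + -1/2·sR = -140/377
mR = 0·sL + -1/2·sR = -10/87

20/39 20/87 -140/377 -10/87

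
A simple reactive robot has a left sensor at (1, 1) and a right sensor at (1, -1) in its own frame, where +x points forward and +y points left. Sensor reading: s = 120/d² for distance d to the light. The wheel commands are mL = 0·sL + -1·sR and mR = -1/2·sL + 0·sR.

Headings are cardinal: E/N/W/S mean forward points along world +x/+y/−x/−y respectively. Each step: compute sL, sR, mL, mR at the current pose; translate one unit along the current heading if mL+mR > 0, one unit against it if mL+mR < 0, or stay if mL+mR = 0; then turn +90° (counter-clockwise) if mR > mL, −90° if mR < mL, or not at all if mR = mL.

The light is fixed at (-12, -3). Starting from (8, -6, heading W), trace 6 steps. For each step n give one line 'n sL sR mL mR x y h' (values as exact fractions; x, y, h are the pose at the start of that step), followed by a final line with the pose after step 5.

n=0: pose=(8,-6,W); sL=120/377, sR=24/73; mL=-24/73, mR=-60/377; mL+mR=-13428/27521 → advance -1; mR−mL=4668/27521 → turn +1·90°
n=1: pose=(9,-6,S); sL=6/25, sR=15/52; mL=-15/52, mR=-3/25; mL+mR=-531/1300 → advance -1; mR−mL=219/1300 → turn +1·90°
n=2: pose=(9,-5,E); sL=24/97, sR=120/493; mL=-120/493, mR=-12/97; mL+mR=-17556/47821 → advance -1; mR−mL=5724/47821 → turn +1·90°
n=3: pose=(8,-5,N); sL=60/181, sR=60/221; mL=-60/221, mR=-30/181; mL+mR=-17490/40001 → advance -1; mR−mL=4230/40001 → turn +1·90°
n=4: pose=(8,-6,W); sL=120/377, sR=24/73; mL=-24/73, mR=-60/377; mL+mR=-13428/27521 → advance -1; mR−mL=4668/27521 → turn +1·90°
n=5: pose=(9,-6,S); sL=6/25, sR=15/52; mL=-15/52, mR=-3/25; mL+mR=-531/1300 → advance -1; mR−mL=219/1300 → turn +1·90°

0 120/377 24/73 -24/73 -60/377 8 -6 W
1 6/25 15/52 -15/52 -3/25 9 -6 S
2 24/97 120/493 -120/493 -12/97 9 -5 E
3 60/181 60/221 -60/221 -30/181 8 -5 N
4 120/377 24/73 -24/73 -60/377 8 -6 W
5 6/25 15/52 -15/52 -3/25 9 -6 S
final 9 -5 E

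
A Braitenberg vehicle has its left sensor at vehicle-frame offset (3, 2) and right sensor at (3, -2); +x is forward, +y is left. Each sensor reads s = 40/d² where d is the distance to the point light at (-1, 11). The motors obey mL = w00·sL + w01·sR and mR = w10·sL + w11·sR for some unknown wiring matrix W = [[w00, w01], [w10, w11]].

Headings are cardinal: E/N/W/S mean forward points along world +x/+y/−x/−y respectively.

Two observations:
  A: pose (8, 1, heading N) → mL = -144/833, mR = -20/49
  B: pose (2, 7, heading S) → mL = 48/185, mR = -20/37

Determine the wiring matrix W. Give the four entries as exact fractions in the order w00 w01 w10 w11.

-1 1 -1 0

obs A: pose=(8,1,N) → sL=20/49, sR=4/17, mL=-144/833, mR=-20/49
obs B: pose=(2,7,S) → sL=20/37, sR=4/5, mL=48/185, mR=-20/37
sensor matrix S = [[20/49, 4/17], [20/37, 4/5]]; det S = 6144/30821
solve [mL_A; mL_B] = S·[w00; w01] and [mR_A; mR_B] = S·[w10; w11]:
  w00 = -1, w01 = 1, w10 = -1, w11 = 0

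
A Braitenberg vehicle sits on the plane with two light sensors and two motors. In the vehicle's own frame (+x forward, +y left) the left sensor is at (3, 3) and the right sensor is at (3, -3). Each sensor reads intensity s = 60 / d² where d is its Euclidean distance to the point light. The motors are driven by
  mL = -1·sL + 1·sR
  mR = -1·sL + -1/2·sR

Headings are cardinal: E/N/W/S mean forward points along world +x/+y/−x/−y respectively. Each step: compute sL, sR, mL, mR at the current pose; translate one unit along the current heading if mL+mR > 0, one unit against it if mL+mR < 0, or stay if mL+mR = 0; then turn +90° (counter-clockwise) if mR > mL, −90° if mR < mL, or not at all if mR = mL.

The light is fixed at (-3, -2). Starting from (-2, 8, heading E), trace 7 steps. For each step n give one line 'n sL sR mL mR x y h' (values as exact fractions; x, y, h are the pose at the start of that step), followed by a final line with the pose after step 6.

n=0: pose=(-2,8,E); sL=12/37, sR=12/13; mL=288/481, mR=-378/481; mL+mR=-90/481 → advance -1; mR−mL=-18/13 → turn -1·90°
n=1: pose=(-3,8,S); sL=30/29, sR=30/29; mL=0, mR=-45/29; mL+mR=-45/29 → advance -1; mR−mL=-45/29 → turn -1·90°
n=2: pose=(-3,9,W); sL=60/73, sR=12/41; mL=-1584/2993, mR=-2898/2993; mL+mR=-4482/2993 → advance -1; mR−mL=-18/41 → turn -1·90°
n=3: pose=(-2,9,N); sL=3/10, sR=15/53; mL=-9/530, mR=-117/265; mL+mR=-243/530 → advance -1; mR−mL=-45/106 → turn -1·90°
n=4: pose=(-2,8,E); sL=12/37, sR=12/13; mL=288/481, mR=-378/481; mL+mR=-90/481 → advance -1; mR−mL=-18/13 → turn -1·90°
n=5: pose=(-3,8,S); sL=30/29, sR=30/29; mL=0, mR=-45/29; mL+mR=-45/29 → advance -1; mR−mL=-45/29 → turn -1·90°
n=6: pose=(-3,9,W); sL=60/73, sR=12/41; mL=-1584/2993, mR=-2898/2993; mL+mR=-4482/2993 → advance -1; mR−mL=-18/41 → turn -1·90°

0 12/37 12/13 288/481 -378/481 -2 8 E
1 30/29 30/29 0 -45/29 -3 8 S
2 60/73 12/41 -1584/2993 -2898/2993 -3 9 W
3 3/10 15/53 -9/530 -117/265 -2 9 N
4 12/37 12/13 288/481 -378/481 -2 8 E
5 30/29 30/29 0 -45/29 -3 8 S
6 60/73 12/41 -1584/2993 -2898/2993 -3 9 W
final -2 9 N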